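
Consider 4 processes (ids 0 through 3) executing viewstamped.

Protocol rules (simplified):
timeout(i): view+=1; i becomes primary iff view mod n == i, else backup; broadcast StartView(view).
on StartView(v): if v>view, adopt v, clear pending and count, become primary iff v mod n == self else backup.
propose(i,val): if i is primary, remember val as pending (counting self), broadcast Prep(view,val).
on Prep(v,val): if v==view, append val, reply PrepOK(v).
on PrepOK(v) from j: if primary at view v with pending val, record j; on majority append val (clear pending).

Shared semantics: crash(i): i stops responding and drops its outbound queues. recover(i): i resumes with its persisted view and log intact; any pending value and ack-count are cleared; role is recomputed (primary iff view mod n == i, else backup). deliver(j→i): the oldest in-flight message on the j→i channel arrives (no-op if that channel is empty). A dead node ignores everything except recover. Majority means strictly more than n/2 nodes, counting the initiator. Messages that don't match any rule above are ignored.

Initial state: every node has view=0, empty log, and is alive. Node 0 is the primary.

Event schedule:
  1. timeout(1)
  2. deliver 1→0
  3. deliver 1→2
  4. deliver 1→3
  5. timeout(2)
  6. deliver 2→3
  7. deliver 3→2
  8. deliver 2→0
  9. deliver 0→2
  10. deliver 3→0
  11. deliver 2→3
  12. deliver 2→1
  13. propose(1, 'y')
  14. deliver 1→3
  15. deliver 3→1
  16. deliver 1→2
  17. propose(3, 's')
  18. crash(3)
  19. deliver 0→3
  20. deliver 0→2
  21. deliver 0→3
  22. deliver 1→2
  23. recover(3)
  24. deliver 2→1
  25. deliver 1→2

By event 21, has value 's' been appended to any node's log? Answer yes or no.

no

e1 timeout(1): 1[prim,v=1,-]
e2 deliver 1→0: 0[back,v=1,-]
e3 deliver 1→2: 2[back,v=1,-]
e4 deliver 1→3: 3[back,v=1,-]
e5 timeout(2): 2[prim,v=2,-]
e6 deliver 2→3: 3[back,v=2,-]
e7 deliver 3→2: ·
e8 deliver 2→0: 0[back,v=2,-]
e9 deliver 0→2: ·
e10 deliver 3→0: ·
e11 deliver 2→3: ·
e12 deliver 2→1: 1[back,v=2,-]
e13 propose(1,'y'): ·
e14 deliver 1→3: ·
e15 deliver 3→1: ·
e16 deliver 1→2: ·
e17 propose(3,'s'): ·
e18 crash(3): 3[✗back,v=2,-]
e19 deliver 0→3: ·
e20 deliver 0→2: ·
e21 deliver 0→3: ·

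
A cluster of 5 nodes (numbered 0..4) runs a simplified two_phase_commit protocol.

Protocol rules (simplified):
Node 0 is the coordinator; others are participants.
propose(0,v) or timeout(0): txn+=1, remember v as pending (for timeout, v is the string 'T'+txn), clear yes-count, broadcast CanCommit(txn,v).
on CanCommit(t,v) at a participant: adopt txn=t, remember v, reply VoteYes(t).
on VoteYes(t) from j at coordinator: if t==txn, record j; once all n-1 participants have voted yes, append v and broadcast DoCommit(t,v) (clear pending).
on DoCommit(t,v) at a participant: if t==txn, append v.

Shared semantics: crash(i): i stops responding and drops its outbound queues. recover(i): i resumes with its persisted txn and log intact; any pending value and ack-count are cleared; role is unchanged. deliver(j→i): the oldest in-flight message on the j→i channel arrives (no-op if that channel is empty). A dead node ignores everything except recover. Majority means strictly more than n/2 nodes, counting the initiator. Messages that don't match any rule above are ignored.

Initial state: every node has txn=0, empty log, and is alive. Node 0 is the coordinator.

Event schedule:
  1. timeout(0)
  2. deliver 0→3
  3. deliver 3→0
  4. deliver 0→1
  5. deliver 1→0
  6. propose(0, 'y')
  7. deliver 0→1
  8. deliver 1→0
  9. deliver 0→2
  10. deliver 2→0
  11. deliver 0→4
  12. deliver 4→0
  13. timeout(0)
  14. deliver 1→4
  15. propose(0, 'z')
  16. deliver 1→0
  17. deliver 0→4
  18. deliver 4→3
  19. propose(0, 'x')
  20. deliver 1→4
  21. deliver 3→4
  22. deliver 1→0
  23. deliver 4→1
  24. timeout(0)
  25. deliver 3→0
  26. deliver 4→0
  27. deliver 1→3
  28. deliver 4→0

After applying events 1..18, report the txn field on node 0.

4

[1] timeout(0) → N0(coor t1 [-])
[2] deliver 0→3 → N3(part t1 [-])
[3] deliver 3→0 → ∅
[4] deliver 0→1 → N1(part t1 [-])
[5] deliver 1→0 → ∅
[6] propose(0,'y') → N0(coor t2 [-])
[7] deliver 0→1 → N1(part t2 [-])
[8] deliver 1→0 → ∅
[9] deliver 0→2 → N2(part t1 [-])
[10] deliver 2→0 → ∅
[11] deliver 0→4 → N4(part t1 [-])
[12] deliver 4→0 → ∅
[13] timeout(0) → N0(coor t3 [-])
[14] deliver 1→4 → ∅
[15] propose(0,'z') → N0(coor t4 [-])
[16] deliver 1→0 → ∅
[17] deliver 0→4 → N4(part t2 [-])
[18] deliver 4→3 → ∅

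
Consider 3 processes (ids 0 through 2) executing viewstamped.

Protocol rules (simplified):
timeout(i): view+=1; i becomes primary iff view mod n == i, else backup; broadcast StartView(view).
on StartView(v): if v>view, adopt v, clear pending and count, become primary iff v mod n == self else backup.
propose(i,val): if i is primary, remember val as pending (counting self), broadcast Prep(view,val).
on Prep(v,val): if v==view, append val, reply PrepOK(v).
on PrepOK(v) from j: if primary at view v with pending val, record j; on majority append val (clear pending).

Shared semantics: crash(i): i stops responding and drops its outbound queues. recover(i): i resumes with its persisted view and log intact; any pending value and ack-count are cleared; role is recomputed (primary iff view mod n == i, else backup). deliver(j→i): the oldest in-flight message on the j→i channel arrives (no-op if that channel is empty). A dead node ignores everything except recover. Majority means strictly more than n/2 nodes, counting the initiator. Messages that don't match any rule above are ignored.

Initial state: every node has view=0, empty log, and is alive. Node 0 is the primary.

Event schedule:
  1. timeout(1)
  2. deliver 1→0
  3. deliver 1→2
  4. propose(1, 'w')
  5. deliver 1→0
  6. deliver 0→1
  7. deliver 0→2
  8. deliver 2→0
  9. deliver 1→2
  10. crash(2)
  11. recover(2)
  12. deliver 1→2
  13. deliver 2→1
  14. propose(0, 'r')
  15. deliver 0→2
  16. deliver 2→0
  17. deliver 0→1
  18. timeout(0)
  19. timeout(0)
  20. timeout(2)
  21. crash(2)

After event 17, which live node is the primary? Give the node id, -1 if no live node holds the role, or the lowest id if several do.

1. timeout(1):  <1:prim v1 ->
2. deliver 1→0:  <0:back v1 ->
3. deliver 1→2:  <2:back v1 ->
4. propose(1,'w'):  nop
5. deliver 1→0:  <0:back v1 w>
6. deliver 0→1:  <1:prim v1 w>
7. deliver 0→2:  nop
8. deliver 2→0:  nop
9. deliver 1→2:  <2:back v1 w>
10. crash(2):  <2:✗back v1 w>
11. recover(2):  <2:back v1 w>
12. deliver 1→2:  nop
13. deliver 2→1:  nop
14. propose(0,'r'):  nop
15. deliver 0→2:  nop
16. deliver 2→0:  nop
17. deliver 0→1:  nop

1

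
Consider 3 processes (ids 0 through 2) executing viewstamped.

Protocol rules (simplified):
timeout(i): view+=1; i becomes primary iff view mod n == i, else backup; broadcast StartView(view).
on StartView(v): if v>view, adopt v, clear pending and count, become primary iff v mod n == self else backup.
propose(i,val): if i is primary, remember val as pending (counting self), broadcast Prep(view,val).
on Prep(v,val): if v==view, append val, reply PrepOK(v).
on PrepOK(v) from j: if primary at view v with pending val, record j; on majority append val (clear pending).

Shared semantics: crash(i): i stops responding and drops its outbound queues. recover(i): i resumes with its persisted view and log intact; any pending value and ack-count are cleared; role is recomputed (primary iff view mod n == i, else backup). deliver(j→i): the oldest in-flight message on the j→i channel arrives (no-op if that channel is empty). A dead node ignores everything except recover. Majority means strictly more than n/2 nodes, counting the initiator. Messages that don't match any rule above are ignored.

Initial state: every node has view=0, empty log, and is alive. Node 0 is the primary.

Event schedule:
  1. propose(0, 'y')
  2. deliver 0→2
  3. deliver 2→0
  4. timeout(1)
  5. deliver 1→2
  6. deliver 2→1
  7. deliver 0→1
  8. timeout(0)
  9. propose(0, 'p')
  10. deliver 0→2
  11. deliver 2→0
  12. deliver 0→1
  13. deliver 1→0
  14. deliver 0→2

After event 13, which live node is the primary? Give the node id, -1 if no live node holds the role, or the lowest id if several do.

1

1. propose(0,'y'):  nop
2. deliver 0→2:  <2:back v0 y>
3. deliver 2→0:  <0:prim v0 y>
4. timeout(1):  <1:prim v1 ->
5. deliver 1→2:  <2:back v1 y>
6. deliver 2→1:  nop
7. deliver 0→1:  nop
8. timeout(0):  <0:back v1 y>
9. propose(0,'p'):  nop
10. deliver 0→2:  nop
11. deliver 2→0:  nop
12. deliver 0→1:  nop
13. deliver 1→0:  nop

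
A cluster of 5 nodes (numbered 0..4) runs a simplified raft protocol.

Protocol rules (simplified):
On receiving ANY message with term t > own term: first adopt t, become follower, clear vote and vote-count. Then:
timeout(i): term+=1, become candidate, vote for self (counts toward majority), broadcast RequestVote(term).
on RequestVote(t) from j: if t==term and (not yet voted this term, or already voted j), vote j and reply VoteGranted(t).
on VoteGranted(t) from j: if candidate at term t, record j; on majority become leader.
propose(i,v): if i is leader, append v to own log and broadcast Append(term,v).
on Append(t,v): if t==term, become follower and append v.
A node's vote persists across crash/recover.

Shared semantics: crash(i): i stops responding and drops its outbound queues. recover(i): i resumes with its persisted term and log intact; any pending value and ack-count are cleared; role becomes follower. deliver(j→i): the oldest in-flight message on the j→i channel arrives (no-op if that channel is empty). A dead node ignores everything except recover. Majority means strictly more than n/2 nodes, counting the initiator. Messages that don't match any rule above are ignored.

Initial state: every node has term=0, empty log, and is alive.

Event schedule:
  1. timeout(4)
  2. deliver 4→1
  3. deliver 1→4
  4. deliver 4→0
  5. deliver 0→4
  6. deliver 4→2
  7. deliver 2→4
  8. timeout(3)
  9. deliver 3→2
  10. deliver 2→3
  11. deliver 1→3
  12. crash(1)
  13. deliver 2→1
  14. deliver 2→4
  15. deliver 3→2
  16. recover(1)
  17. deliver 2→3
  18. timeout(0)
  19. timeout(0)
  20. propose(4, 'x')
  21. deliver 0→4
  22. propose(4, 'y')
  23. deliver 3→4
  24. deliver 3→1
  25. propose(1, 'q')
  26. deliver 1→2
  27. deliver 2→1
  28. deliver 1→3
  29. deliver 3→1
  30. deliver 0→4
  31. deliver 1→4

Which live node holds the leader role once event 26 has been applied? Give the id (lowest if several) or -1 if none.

-1

e1 timeout(4): 4[cand,t=1,-]
e2 deliver 4→1: 1[foll,t=1,-]
e3 deliver 1→4: ·
e4 deliver 4→0: 0[foll,t=1,-]
e5 deliver 0→4: 4[lead,t=1,-]
e6 deliver 4→2: 2[foll,t=1,-]
e7 deliver 2→4: ·
e8 timeout(3): 3[cand,t=1,-]
e9 deliver 3→2: ·
e10 deliver 2→3: ·
e11 deliver 1→3: ·
e12 crash(1): 1[✗foll,t=1,-]
e13 deliver 2→1: ·
e14 deliver 2→4: ·
e15 deliver 3→2: ·
e16 recover(1): 1[foll,t=1,-]
e17 deliver 2→3: ·
e18 timeout(0): 0[cand,t=2,-]
e19 timeout(0): 0[cand,t=3,-]
e20 propose(4,'x'): 4[lead,t=1,x]
e21 deliver 0→4: 4[foll,t=2,x]
e22 propose(4,'y'): ·
e23 deliver 3→4: ·
e24 deliver 3→1: ·
e25 propose(1,'q'): ·
e26 deliver 1→2: ·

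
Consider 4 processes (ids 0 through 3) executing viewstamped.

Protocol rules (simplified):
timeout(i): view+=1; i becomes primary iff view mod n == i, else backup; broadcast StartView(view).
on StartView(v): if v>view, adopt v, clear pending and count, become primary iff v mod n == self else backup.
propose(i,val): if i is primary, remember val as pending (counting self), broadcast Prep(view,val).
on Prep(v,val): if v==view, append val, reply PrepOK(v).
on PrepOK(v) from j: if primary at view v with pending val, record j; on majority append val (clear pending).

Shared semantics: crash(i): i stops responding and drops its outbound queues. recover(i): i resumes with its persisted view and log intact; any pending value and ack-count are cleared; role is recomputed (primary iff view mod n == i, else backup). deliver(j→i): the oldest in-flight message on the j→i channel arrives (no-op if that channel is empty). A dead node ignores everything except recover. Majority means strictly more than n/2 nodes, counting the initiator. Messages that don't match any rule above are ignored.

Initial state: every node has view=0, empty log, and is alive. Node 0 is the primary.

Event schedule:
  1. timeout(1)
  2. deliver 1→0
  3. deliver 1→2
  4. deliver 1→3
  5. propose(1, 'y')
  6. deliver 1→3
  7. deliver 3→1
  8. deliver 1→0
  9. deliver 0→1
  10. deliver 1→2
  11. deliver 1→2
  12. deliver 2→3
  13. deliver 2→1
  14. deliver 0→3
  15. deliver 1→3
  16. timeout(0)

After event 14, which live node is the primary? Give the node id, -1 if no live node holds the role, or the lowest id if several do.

1

e1 timeout(1): 1[prim,v=1,-]
e2 deliver 1→0: 0[back,v=1,-]
e3 deliver 1→2: 2[back,v=1,-]
e4 deliver 1→3: 3[back,v=1,-]
e5 propose(1,'y'): ·
e6 deliver 1→3: 3[back,v=1,y]
e7 deliver 3→1: ·
e8 deliver 1→0: 0[back,v=1,y]
e9 deliver 0→1: 1[prim,v=1,y]
e10 deliver 1→2: 2[back,v=1,y]
e11 deliver 1→2: ·
e12 deliver 2→3: ·
e13 deliver 2→1: ·
e14 deliver 0→3: ·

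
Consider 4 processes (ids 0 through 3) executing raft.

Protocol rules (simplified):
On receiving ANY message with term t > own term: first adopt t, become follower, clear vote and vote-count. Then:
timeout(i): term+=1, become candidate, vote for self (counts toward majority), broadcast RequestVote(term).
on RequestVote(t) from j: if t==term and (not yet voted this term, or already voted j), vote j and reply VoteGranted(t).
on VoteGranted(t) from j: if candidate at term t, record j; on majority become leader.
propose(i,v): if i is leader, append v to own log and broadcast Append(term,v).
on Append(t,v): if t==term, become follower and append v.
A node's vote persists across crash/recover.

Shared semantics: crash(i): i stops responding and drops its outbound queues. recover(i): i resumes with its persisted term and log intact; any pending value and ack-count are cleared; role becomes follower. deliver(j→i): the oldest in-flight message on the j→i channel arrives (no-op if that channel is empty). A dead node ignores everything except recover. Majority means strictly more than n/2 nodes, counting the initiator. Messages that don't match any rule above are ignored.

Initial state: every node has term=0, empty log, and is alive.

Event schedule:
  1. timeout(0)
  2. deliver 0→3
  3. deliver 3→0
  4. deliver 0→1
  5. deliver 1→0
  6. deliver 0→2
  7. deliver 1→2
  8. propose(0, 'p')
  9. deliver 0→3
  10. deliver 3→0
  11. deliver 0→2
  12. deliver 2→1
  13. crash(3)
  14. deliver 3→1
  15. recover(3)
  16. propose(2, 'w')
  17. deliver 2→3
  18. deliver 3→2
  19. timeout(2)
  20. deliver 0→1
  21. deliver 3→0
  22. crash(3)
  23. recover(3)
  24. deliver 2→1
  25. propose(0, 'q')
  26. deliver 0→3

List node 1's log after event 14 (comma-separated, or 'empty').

empty

e1 timeout(0): 0[cand,t=1,-]
e2 deliver 0→3: 3[foll,t=1,-]
e3 deliver 3→0: ·
e4 deliver 0→1: 1[foll,t=1,-]
e5 deliver 1→0: 0[lead,t=1,-]
e6 deliver 0→2: 2[foll,t=1,-]
e7 deliver 1→2: ·
e8 propose(0,'p'): 0[lead,t=1,p]
e9 deliver 0→3: 3[foll,t=1,p]
e10 deliver 3→0: ·
e11 deliver 0→2: 2[foll,t=1,p]
e12 deliver 2→1: ·
e13 crash(3): 3[✗foll,t=1,p]
e14 deliver 3→1: ·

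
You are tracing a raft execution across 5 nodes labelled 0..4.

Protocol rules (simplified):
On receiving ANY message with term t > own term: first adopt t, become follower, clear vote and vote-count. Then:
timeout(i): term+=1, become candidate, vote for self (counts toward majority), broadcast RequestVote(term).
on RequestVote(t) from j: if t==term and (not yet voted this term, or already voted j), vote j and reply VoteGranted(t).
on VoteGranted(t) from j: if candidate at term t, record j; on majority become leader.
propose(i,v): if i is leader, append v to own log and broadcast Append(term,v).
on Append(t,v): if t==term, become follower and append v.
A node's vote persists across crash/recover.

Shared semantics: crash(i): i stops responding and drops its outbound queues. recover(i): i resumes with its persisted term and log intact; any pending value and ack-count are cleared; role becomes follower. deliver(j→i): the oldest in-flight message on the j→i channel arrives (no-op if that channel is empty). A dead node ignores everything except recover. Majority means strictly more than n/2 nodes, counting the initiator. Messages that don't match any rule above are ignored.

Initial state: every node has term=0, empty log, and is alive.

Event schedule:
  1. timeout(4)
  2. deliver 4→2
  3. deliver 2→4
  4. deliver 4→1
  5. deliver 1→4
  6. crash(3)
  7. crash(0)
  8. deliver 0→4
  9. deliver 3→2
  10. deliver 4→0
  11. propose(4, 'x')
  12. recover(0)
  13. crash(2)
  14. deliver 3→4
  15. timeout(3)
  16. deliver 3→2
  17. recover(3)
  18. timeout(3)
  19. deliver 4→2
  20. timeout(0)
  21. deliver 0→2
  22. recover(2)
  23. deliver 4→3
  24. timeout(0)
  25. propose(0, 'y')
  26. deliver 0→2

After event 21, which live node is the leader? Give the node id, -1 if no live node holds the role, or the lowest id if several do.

[1] timeout(4) → N4(cand t1 [-])
[2] deliver 4→2 → N2(foll t1 [-])
[3] deliver 2→4 → ∅
[4] deliver 4→1 → N1(foll t1 [-])
[5] deliver 1→4 → N4(lead t1 [-])
[6] crash(3) → N3(✗foll t0 [-])
[7] crash(0) → N0(✗foll t0 [-])
[8] deliver 0→4 → ∅
[9] deliver 3→2 → ∅
[10] deliver 4→0 → ∅
[11] propose(4,'x') → N4(lead t1 [x])
[12] recover(0) → N0(foll t0 [-])
[13] crash(2) → N2(✗foll t1 [-])
[14] deliver 3→4 → ∅
[15] timeout(3) → ∅
[16] deliver 3→2 → ∅
[17] recover(3) → N3(foll t0 [-])
[18] timeout(3) → N3(cand t1 [-])
[19] deliver 4→2 → ∅
[20] timeout(0) → N0(cand t1 [-])
[21] deliver 0→2 → ∅

4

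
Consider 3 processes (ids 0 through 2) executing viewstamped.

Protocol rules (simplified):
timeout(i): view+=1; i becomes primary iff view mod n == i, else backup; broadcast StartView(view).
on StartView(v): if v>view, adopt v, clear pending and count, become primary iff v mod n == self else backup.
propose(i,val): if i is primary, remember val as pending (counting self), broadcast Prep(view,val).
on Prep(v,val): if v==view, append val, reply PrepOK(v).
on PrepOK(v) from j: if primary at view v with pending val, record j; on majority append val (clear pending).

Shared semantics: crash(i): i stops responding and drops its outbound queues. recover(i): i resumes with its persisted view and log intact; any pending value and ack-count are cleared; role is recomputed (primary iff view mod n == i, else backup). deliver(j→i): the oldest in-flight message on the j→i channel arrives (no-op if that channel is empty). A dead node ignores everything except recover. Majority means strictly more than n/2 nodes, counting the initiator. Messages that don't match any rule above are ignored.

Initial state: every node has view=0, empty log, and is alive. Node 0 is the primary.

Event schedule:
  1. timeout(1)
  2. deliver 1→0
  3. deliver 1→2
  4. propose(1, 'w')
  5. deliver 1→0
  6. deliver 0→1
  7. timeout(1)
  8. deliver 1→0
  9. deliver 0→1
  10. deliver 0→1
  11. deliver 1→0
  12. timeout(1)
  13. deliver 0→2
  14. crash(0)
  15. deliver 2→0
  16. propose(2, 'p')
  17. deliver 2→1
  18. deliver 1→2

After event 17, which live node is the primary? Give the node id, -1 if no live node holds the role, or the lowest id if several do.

e1 timeout(1): 1[prim,v=1,-]
e2 deliver 1→0: 0[back,v=1,-]
e3 deliver 1→2: 2[back,v=1,-]
e4 propose(1,'w'): ·
e5 deliver 1→0: 0[back,v=1,w]
e6 deliver 0→1: 1[prim,v=1,w]
e7 timeout(1): 1[back,v=2,w]
e8 deliver 1→0: 0[back,v=2,w]
e9 deliver 0→1: ·
e10 deliver 0→1: ·
e11 deliver 1→0: ·
e12 timeout(1): 1[back,v=3,w]
e13 deliver 0→2: ·
e14 crash(0): 0[✗back,v=2,w]
e15 deliver 2→0: ·
e16 propose(2,'p'): ·
e17 deliver 2→1: ·

-1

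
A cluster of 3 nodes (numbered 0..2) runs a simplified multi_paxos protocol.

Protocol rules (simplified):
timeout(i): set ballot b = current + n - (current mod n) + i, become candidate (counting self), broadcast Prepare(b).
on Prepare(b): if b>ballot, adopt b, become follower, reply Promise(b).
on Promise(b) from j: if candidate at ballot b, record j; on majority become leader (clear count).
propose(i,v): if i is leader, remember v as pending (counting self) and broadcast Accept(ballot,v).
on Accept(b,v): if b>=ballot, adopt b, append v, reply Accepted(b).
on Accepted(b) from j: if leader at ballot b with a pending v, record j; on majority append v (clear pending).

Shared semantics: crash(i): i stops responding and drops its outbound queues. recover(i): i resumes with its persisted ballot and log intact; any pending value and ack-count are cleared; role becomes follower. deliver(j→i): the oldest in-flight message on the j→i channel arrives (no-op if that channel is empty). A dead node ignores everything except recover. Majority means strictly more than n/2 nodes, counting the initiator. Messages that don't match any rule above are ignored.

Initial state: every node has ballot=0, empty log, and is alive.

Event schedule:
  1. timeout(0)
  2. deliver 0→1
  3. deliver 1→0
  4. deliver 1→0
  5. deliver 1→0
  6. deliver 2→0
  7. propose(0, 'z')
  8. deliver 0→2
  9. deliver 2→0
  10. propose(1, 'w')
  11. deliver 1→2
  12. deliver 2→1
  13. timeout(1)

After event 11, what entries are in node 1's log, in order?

empty

1. timeout(0):  <0:cand b3 ->
2. deliver 0→1:  <1:foll b3 ->
3. deliver 1→0:  <0:lead b3 ->
4. deliver 1→0:  nop
5. deliver 1→0:  nop
6. deliver 2→0:  nop
7. propose(0,'z'):  nop
8. deliver 0→2:  <2:foll b3 ->
9. deliver 2→0:  nop
10. propose(1,'w'):  nop
11. deliver 1→2:  nop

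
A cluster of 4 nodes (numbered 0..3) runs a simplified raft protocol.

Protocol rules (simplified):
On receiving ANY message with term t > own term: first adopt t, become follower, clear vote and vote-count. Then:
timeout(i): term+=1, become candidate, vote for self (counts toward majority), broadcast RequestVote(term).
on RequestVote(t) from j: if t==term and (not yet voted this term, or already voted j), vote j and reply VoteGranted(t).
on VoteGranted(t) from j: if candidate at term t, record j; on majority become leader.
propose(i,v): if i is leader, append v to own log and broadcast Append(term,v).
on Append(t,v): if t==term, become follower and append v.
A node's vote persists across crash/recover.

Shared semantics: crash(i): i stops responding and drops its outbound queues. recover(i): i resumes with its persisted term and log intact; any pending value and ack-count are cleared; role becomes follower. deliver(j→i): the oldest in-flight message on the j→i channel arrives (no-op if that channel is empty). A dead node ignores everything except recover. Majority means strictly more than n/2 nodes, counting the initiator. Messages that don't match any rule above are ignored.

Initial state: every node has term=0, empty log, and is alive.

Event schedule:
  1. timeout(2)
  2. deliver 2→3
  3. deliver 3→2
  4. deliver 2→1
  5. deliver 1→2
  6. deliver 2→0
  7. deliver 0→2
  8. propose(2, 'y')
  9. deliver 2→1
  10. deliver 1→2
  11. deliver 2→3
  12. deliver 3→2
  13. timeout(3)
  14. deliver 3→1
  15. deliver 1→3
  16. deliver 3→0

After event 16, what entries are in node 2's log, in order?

[1] timeout(2) → N2(cand t1 [-])
[2] deliver 2→3 → N3(foll t1 [-])
[3] deliver 3→2 → ∅
[4] deliver 2→1 → N1(foll t1 [-])
[5] deliver 1→2 → N2(lead t1 [-])
[6] deliver 2→0 → N0(foll t1 [-])
[7] deliver 0→2 → ∅
[8] propose(2,'y') → N2(lead t1 [y])
[9] deliver 2→1 → N1(foll t1 [y])
[10] deliver 1→2 → ∅
[11] deliver 2→3 → N3(foll t1 [y])
[12] deliver 3→2 → ∅
[13] timeout(3) → N3(cand t2 [y])
[14] deliver 3→1 → N1(foll t2 [y])
[15] deliver 1→3 → ∅
[16] deliver 3→0 → N0(foll t2 [-])

y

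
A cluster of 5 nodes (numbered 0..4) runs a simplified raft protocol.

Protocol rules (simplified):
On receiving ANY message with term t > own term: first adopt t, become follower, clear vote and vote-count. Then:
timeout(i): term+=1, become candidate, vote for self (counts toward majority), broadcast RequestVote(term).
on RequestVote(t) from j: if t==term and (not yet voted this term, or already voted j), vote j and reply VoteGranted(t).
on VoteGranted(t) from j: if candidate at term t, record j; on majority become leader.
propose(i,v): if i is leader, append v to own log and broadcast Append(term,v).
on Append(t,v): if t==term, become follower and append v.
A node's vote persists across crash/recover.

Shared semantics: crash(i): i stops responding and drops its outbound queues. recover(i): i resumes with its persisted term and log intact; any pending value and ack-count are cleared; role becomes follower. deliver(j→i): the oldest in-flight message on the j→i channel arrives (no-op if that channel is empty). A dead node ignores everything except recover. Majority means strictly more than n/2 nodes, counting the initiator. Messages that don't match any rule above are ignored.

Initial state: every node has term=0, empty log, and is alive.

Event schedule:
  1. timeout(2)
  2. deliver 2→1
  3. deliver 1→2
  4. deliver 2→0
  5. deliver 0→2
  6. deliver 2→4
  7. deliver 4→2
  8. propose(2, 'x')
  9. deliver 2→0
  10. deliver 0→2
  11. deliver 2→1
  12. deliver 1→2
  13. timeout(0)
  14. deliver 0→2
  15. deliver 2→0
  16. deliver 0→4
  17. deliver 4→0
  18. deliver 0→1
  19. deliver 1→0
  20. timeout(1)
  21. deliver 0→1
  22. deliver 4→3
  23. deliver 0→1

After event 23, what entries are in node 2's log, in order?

x

step 1 timeout(2): 2={cand,t=1,log=-}
step 2 deliver 2→1: 1={foll,t=1,log=-}
step 3 deliver 1→2: —
step 4 deliver 2→0: 0={foll,t=1,log=-}
step 5 deliver 0→2: 2={lead,t=1,log=-}
step 6 deliver 2→4: 4={foll,t=1,log=-}
step 7 deliver 4→2: —
step 8 propose(2,'x'): 2={lead,t=1,log=x}
step 9 deliver 2→0: 0={foll,t=1,log=x}
step 10 deliver 0→2: —
step 11 deliver 2→1: 1={foll,t=1,log=x}
step 12 deliver 1→2: —
step 13 timeout(0): 0={cand,t=2,log=x}
step 14 deliver 0→2: 2={foll,t=2,log=x}
step 15 deliver 2→0: —
step 16 deliver 0→4: 4={foll,t=2,log=-}
step 17 deliver 4→0: 0={lead,t=2,log=x}
step 18 deliver 0→1: 1={foll,t=2,log=x}
step 19 deliver 1→0: —
step 20 timeout(1): 1={cand,t=3,log=x}
step 21 deliver 0→1: —
step 22 deliver 4→3: —
step 23 deliver 0→1: —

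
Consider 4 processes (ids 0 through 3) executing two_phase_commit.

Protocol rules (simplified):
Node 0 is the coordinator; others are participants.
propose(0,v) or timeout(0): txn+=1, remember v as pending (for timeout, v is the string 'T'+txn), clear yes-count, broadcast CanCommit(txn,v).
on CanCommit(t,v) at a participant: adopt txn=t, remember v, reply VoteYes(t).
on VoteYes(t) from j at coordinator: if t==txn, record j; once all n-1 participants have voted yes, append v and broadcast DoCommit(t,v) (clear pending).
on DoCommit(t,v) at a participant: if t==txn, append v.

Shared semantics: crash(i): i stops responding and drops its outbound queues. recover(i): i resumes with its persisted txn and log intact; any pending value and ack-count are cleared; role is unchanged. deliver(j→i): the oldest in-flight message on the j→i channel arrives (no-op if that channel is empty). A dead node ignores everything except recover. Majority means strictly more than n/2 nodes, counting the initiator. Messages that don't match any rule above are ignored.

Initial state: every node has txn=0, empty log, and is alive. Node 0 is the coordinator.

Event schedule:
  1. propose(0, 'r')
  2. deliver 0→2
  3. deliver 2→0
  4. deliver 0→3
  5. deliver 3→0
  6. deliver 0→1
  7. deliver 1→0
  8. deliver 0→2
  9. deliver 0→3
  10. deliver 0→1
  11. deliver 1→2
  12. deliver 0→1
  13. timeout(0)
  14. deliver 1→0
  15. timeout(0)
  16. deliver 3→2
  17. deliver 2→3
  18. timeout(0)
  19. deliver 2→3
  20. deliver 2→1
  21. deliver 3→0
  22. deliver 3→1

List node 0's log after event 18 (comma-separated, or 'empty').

e1 propose(0,'r'): 0[coor,t=1,-]
e2 deliver 0→2: 2[part,t=1,-]
e3 deliver 2→0: ·
e4 deliver 0→3: 3[part,t=1,-]
e5 deliver 3→0: ·
e6 deliver 0→1: 1[part,t=1,-]
e7 deliver 1→0: 0[coor,t=1,r]
e8 deliver 0→2: 2[part,t=1,r]
e9 deliver 0→3: 3[part,t=1,r]
e10 deliver 0→1: 1[part,t=1,r]
e11 deliver 1→2: ·
e12 deliver 0→1: ·
e13 timeout(0): 0[coor,t=2,r]
e14 deliver 1→0: ·
e15 timeout(0): 0[coor,t=3,r]
e16 deliver 3→2: ·
e17 deliver 2→3: ·
e18 timeout(0): 0[coor,t=4,r]

r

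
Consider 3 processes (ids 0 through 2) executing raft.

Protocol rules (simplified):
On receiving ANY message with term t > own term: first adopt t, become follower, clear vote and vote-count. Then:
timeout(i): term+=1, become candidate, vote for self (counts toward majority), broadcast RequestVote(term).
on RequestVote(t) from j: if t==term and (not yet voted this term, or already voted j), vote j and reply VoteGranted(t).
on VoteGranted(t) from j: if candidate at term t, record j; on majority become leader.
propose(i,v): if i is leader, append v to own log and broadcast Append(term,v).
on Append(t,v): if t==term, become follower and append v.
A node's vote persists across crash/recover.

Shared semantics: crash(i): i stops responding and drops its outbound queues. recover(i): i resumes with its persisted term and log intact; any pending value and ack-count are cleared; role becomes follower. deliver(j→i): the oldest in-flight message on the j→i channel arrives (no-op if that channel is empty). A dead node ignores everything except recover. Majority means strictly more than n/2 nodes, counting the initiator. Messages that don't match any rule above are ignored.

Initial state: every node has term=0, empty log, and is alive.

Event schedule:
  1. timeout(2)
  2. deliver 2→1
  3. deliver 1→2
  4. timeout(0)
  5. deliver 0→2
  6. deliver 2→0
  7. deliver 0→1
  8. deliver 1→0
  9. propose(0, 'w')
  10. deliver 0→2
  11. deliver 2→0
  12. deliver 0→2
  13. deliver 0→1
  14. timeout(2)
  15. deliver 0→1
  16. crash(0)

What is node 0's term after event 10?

after 1 — timeout(2): n2:cand/t1/[-]
after 2 — deliver 2→1: n1:foll/t1/[-]
after 3 — deliver 1→2: n2:lead/t1/[-]
after 4 — timeout(0): n0:cand/t1/[-]
after 5 — deliver 0→2: ·
after 6 — deliver 2→0: ·
after 7 — deliver 0→1: ·
after 8 — deliver 1→0: ·
after 9 — propose(0,'w'): ·
after 10 — deliver 0→2: ·

1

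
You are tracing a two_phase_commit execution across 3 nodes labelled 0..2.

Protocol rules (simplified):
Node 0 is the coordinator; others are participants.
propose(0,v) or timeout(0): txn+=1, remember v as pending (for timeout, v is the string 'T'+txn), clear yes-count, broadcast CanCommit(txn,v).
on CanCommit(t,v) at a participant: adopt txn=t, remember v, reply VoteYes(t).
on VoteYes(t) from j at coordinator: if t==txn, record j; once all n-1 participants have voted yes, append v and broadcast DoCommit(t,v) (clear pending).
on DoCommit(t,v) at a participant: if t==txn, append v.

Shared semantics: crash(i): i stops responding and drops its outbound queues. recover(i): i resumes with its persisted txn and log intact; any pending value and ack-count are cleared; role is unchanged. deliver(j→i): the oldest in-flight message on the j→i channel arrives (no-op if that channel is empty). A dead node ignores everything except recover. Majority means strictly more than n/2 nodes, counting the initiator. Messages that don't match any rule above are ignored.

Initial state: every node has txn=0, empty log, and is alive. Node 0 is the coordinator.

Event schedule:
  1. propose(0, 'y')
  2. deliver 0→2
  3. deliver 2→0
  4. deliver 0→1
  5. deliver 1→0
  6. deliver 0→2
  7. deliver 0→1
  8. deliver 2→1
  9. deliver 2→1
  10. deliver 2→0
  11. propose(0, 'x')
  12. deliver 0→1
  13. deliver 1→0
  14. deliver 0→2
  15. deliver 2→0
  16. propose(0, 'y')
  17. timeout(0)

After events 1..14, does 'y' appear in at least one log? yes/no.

yes

after 1 — propose(0,'y'): n0:coor/t1/[-]
after 2 — deliver 0→2: n2:part/t1/[-]
after 3 — deliver 2→0: ·
after 4 — deliver 0→1: n1:part/t1/[-]
after 5 — deliver 1→0: n0:coor/t1/[y]
after 6 — deliver 0→2: n2:part/t1/[y]
after 7 — deliver 0→1: n1:part/t1/[y]
after 8 — deliver 2→1: ·
after 9 — deliver 2→1: ·
after 10 — deliver 2→0: ·
after 11 — propose(0,'x'): n0:coor/t2/[y]
after 12 — deliver 0→1: n1:part/t2/[y]
after 13 — deliver 1→0: ·
after 14 — deliver 0→2: n2:part/t2/[y]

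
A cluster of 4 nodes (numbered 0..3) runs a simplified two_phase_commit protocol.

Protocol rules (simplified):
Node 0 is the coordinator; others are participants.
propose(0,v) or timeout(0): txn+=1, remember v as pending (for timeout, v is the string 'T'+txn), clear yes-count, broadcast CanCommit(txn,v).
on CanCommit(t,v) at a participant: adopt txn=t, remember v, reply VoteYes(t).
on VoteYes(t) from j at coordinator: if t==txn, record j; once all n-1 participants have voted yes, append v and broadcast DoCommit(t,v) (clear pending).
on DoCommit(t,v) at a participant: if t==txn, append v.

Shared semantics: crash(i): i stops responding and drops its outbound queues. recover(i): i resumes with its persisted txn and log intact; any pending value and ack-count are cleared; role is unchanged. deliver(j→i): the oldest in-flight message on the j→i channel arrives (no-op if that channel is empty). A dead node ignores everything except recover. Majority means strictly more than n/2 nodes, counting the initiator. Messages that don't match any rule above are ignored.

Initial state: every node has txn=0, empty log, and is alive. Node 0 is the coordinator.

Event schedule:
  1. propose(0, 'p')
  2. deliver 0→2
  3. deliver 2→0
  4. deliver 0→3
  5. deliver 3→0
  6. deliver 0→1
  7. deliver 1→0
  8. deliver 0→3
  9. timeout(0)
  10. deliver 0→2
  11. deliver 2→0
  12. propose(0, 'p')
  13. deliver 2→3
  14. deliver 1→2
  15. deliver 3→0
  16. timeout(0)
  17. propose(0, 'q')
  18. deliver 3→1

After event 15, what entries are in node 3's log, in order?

p

step 1 propose(0,'p'): 0={coor,t=1,log=-}
step 2 deliver 0→2: 2={part,t=1,log=-}
step 3 deliver 2→0: —
step 4 deliver 0→3: 3={part,t=1,log=-}
step 5 deliver 3→0: —
step 6 deliver 0→1: 1={part,t=1,log=-}
step 7 deliver 1→0: 0={coor,t=1,log=p}
step 8 deliver 0→3: 3={part,t=1,log=p}
step 9 timeout(0): 0={coor,t=2,log=p}
step 10 deliver 0→2: 2={part,t=1,log=p}
step 11 deliver 2→0: —
step 12 propose(0,'p'): 0={coor,t=3,log=p}
step 13 deliver 2→3: —
step 14 deliver 1→2: —
step 15 deliver 3→0: —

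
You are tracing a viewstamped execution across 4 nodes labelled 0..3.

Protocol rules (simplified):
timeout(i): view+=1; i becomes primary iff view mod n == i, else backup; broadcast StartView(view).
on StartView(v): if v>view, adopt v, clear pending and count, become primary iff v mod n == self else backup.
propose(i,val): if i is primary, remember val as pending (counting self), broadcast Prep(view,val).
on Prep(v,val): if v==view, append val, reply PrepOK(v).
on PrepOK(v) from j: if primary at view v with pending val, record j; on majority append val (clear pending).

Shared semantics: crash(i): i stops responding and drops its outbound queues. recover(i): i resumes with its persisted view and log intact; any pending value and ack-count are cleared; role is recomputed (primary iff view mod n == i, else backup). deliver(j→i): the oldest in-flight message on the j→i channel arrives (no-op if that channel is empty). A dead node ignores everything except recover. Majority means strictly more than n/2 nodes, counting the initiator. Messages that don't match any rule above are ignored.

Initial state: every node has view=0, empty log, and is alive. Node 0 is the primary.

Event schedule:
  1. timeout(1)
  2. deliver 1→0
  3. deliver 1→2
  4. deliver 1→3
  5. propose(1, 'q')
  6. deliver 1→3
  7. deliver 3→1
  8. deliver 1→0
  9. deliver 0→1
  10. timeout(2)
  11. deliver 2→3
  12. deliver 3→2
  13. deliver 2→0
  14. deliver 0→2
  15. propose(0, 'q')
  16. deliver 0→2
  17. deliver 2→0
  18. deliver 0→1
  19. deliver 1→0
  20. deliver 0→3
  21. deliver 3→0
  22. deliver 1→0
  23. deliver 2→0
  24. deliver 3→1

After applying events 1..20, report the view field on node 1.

after 1 — timeout(1): n1:prim/v1/[-]
after 2 — deliver 1→0: n0:back/v1/[-]
after 3 — deliver 1→2: n2:back/v1/[-]
after 4 — deliver 1→3: n3:back/v1/[-]
after 5 — propose(1,'q'): ·
after 6 — deliver 1→3: n3:back/v1/[q]
after 7 — deliver 3→1: ·
after 8 — deliver 1→0: n0:back/v1/[q]
after 9 — deliver 0→1: n1:prim/v1/[q]
after 10 — timeout(2): n2:prim/v2/[-]
after 11 — deliver 2→3: n3:back/v2/[q]
after 12 — deliver 3→2: ·
after 13 — deliver 2→0: n0:back/v2/[q]
after 14 — deliver 0→2: ·
after 15 — propose(0,'q'): ·
after 16 — deliver 0→2: ·
after 17 — deliver 2→0: ·
after 18 — deliver 0→1: ·
after 19 — deliver 1→0: ·
after 20 — deliver 0→3: ·

1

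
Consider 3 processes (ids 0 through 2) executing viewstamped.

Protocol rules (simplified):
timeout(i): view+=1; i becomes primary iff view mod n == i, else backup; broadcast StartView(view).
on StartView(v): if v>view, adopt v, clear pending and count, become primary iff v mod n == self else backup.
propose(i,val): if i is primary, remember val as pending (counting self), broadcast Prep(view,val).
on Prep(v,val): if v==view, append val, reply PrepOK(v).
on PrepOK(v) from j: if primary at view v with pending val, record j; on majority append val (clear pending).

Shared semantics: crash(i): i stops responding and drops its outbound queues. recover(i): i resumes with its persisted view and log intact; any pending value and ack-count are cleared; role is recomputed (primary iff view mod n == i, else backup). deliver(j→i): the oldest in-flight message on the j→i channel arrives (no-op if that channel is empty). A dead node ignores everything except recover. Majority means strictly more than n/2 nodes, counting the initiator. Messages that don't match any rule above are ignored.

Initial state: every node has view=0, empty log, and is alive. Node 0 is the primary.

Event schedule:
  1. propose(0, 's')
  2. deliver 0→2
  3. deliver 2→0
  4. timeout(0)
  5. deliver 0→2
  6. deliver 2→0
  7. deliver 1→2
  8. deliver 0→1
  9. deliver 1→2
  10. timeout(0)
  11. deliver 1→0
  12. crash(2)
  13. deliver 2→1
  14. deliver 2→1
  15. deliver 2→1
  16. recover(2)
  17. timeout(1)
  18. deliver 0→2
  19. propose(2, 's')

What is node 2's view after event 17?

e1 propose(0,'s'): ·
e2 deliver 0→2: 2[back,v=0,s]
e3 deliver 2→0: 0[prim,v=0,s]
e4 timeout(0): 0[back,v=1,s]
e5 deliver 0→2: 2[back,v=1,s]
e6 deliver 2→0: ·
e7 deliver 1→2: ·
e8 deliver 0→1: 1[back,v=0,s]
e9 deliver 1→2: ·
e10 timeout(0): 0[back,v=2,s]
e11 deliver 1→0: ·
e12 crash(2): 2[✗back,v=1,s]
e13 deliver 2→1: ·
e14 deliver 2→1: ·
e15 deliver 2→1: ·
e16 recover(2): 2[back,v=1,s]
e17 timeout(1): 1[prim,v=1,s]

1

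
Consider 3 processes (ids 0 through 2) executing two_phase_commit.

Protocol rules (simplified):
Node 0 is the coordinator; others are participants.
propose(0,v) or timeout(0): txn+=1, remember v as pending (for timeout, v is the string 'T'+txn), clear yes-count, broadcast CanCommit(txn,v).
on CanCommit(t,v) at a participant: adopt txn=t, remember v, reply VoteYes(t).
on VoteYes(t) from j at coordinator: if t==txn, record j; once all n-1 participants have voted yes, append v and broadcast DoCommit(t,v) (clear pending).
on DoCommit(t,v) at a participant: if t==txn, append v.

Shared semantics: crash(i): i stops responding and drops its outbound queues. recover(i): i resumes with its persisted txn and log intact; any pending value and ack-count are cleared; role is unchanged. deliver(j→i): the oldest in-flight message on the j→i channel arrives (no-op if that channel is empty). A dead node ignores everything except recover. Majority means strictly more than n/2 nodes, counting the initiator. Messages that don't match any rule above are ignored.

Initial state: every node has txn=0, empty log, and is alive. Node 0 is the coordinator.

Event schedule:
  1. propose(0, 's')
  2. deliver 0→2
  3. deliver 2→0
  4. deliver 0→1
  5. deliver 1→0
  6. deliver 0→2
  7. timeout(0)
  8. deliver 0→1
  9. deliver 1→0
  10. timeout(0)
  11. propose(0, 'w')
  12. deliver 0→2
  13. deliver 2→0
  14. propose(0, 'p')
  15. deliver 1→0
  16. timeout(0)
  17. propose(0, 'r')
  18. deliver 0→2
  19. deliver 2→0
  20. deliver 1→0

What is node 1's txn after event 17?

1

e1 propose(0,'s'): 0[coor,t=1,-]
e2 deliver 0→2: 2[part,t=1,-]
e3 deliver 2→0: ·
e4 deliver 0→1: 1[part,t=1,-]
e5 deliver 1→0: 0[coor,t=1,s]
e6 deliver 0→2: 2[part,t=1,s]
e7 timeout(0): 0[coor,t=2,s]
e8 deliver 0→1: 1[part,t=1,s]
e9 deliver 1→0: ·
e10 timeout(0): 0[coor,t=3,s]
e11 propose(0,'w'): 0[coor,t=4,s]
e12 deliver 0→2: 2[part,t=2,s]
e13 deliver 2→0: ·
e14 propose(0,'p'): 0[coor,t=5,s]
e15 deliver 1→0: ·
e16 timeout(0): 0[coor,t=6,s]
e17 propose(0,'r'): 0[coor,t=7,s]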